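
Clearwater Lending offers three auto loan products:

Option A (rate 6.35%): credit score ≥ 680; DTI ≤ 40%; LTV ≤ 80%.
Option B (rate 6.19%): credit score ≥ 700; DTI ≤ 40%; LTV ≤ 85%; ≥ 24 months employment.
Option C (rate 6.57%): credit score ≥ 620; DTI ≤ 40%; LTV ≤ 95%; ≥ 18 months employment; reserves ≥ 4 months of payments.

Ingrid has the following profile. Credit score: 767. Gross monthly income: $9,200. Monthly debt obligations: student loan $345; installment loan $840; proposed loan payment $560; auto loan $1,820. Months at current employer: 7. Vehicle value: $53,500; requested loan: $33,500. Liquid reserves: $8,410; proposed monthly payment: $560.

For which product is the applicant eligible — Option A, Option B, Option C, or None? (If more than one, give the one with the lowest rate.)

Option A

Total debts = (345 + 840 + 560 + 1,820) = 3,565; DTI = 3,565/9,200 = 38.8%.
LTV = 33,500/53,500 = 62.6%.
Reserves = 8,410/560 = 15.0 months.
Option A: score 767 ≥ 680; DTI 38.8% ≤ 40%; LTV 62.6% ≤ 80% → qualifies.
Option B: score 767 ≥ 700; DTI 38.8% ≤ 40%; LTV 62.6% ≤ 85%; employment 7 < 24 mo → does not qualify.
Option C: score 767 ≥ 620; DTI 38.8% ≤ 40%; LTV 62.6% ≤ 95%; employment 7 < 18 mo; reserves 15.0 ≥ 4 mo → does not qualify.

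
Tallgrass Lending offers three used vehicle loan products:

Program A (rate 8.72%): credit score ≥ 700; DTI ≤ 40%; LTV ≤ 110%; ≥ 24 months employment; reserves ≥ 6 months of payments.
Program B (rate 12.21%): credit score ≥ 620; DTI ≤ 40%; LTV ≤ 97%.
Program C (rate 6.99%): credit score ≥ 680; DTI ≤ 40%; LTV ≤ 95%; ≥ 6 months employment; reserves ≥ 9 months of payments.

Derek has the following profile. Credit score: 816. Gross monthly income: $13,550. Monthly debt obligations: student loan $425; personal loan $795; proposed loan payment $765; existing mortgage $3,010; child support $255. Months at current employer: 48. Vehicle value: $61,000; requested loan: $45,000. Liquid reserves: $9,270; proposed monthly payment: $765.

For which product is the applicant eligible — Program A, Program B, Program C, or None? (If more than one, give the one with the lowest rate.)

Program C

Total debts = (425 + 795 + 765 + 3,010 + 255) = 5,250; DTI = 5,250/13,550 = 38.7%.
LTV = 45,000/61,000 = 73.8%.
Reserves = 9,270/765 = 12.1 months.
Program A: score 816 ≥ 700; DTI 38.7% ≤ 40%; LTV 73.8% ≤ 110%; employment 48 ≥ 24 mo; reserves 12.1 ≥ 6 mo → qualifies.
Program B: score 816 ≥ 620; DTI 38.7% ≤ 40%; LTV 73.8% ≤ 97% → qualifies.
Program C: score 816 ≥ 680; DTI 38.7% ≤ 40%; LTV 73.8% ≤ 95%; employment 48 ≥ 6 mo; reserves 12.1 ≥ 9 mo → qualifies.
Qualifying: Program A, Program B, Program C. Lowest rate is 6.99% → Program C.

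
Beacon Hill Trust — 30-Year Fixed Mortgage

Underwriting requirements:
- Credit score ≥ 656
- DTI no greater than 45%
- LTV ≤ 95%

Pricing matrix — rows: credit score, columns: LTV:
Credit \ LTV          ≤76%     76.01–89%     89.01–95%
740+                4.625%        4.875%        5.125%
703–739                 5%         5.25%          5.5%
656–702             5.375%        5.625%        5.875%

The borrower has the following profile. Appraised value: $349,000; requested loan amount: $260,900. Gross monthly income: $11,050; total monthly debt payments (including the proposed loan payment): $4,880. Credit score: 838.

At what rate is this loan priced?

Credit score 838 ≥ 656; DTI = 4,880/11,050 = 44.2% ≤ 45%
LTV: 260,900 ÷ 349,000 = 74.8%, within 95% cap
Row: 838 falls in 740+. Column: 74.8% falls in ≤76%. Rate = 4.625%.

4.625%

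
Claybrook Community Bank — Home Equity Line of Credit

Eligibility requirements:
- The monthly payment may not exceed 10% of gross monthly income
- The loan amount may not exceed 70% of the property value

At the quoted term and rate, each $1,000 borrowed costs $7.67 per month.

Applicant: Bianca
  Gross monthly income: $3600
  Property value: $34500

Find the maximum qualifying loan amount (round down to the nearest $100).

Payment cap: 10% × $3,600 = $360/month.
At $7.67 per $1,000, that supports 360/7.67 × 1,000 ≈ $46,936 → $46,900.
LTV cap: 70% × $34,500 = $24,150 → $24,100.
Binding constraint: loan-to-value.

$24,100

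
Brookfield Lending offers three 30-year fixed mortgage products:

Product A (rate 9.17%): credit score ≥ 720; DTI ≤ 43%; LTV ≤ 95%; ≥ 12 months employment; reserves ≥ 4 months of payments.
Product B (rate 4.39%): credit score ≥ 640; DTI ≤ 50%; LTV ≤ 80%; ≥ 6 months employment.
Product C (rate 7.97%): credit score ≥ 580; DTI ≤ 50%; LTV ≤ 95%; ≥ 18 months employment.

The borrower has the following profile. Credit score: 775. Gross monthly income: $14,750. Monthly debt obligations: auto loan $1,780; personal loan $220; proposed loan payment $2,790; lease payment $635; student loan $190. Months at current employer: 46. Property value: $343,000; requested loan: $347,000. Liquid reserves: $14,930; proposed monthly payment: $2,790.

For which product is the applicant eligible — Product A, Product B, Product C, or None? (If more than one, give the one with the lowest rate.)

Total debts = (1,780 + 220 + 2,790 + 635 + 190) = 5,615; DTI = 5,615/14,750 = 38.1%.
LTV = 347,000/343,000 = 101.2%.
Reserves = 14,930/2,790 = 5.4 months.
Product A: score 775 ≥ 720; DTI 38.1% ≤ 43%; LTV 101.2% > 95%; employment 46 ≥ 12 mo; reserves 5.4 ≥ 4 mo → does not qualify.
Product B: score 775 ≥ 640; DTI 38.1% ≤ 50%; LTV 101.2% > 80%; employment 46 ≥ 6 mo → does not qualify.
Product C: score 775 ≥ 580; DTI 38.1% ≤ 50%; LTV 101.2% > 95%; employment 46 ≥ 18 mo → does not qualify.

None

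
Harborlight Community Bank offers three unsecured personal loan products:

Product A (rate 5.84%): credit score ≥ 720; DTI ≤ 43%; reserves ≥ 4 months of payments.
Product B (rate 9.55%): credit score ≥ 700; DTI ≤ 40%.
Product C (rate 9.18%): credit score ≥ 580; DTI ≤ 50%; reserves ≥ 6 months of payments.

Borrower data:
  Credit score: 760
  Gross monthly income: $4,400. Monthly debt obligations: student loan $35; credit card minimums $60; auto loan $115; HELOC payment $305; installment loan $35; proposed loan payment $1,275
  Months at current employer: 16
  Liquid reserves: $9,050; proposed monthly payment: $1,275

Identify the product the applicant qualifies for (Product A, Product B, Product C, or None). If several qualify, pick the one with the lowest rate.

Total debts = (35 + 60 + 115 + 305 + 35 + 1,275) = 1,825; DTI = 1,825/4,400 = 41.5%.
Reserves = 9,050/1,275 = 7.1 months.
Product A: score 760 ≥ 720; DTI 41.5% ≤ 43%; reserves 7.1 ≥ 4 mo → qualifies.
Product B: score 760 ≥ 700; DTI 41.5% > 40% → does not qualify.
Product C: score 760 ≥ 580; DTI 41.5% ≤ 50%; reserves 7.1 ≥ 6 mo → qualifies.
Qualifying: Product A, Product C. Lowest rate is 5.84% → Product A.

Product A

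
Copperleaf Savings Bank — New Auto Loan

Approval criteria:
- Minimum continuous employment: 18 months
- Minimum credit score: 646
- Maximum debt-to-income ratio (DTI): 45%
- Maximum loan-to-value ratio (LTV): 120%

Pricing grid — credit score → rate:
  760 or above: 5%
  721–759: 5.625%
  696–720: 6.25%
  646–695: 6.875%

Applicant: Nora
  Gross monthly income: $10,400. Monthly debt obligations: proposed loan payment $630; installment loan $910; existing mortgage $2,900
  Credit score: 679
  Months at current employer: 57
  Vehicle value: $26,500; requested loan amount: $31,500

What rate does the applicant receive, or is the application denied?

Credit score 679 ≥ 646 (meets minimum)
Total monthly debts = (630 + 910 + 2,900) = 4,440. DTI: 4,440 ÷ 10,400 = 42.7%, within the 45% cap
Loan-to-value = 31,500/26,500 = 118.9% — pass (120% max)
Employment 57 ≥ 18 months
All requirements met. Score 679 falls in the 646–695 tier → 6.875%.

Approved at 6.875%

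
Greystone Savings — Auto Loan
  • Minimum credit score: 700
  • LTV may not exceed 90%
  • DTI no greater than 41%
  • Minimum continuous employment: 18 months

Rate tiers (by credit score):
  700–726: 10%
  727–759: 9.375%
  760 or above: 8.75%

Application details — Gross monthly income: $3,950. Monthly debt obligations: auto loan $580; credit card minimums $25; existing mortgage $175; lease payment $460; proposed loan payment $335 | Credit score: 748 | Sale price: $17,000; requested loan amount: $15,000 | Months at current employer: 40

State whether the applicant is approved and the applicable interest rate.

Approved at 9.375%

Credit score 748 ≥ 700 (meets minimum)
LTV = 15,000/17,000 = 88.2% ≤ 90%
Employment 40 ≥ 18 months
Total monthly debts = (580 + 25 + 175 + 460 + 335) = 1,575. DTI = 1,575/3,950 = 39.9% ≤ 41%
All requirements met. Score 748 falls in the 727–759 tier → 9.375%.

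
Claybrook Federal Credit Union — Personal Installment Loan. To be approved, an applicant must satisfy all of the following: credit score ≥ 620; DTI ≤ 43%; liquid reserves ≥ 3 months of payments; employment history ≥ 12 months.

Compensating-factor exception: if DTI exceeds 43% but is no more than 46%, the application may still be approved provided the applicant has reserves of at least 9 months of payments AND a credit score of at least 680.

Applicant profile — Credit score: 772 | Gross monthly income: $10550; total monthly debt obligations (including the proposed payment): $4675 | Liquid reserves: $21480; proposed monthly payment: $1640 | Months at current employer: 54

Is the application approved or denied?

Credit score 772 ≥ 620 (meets base)
DTI = 4,675/10,550 = 44.3% > 43% — standard DTI limit exceeded.
Liquid reserves cover 21,480/1,640 = 13.1 months — ≥ 3 required
Employment 54 ≥ 12 months
DTI 44.3% is within the 43%–46% exception band; checking compensating factors.
Reserves 13.1 ≥ 9 months; credit score 772 ≥ 680.
Both override conditions satisfied; DTI exception granted.

Approved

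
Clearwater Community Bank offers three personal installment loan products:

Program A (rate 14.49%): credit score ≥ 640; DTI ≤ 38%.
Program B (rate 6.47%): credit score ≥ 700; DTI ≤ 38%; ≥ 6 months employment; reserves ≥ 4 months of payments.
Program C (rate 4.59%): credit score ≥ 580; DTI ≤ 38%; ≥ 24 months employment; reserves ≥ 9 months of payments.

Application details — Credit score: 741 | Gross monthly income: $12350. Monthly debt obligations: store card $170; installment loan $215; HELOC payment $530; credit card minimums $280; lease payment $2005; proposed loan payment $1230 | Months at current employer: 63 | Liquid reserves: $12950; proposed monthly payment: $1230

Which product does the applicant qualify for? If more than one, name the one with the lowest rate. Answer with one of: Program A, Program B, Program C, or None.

Total debts = (170 + 215 + 530 + 280 + 2,005 + 1,230) = 4,430; DTI = 4,430/12,350 = 35.9%.
Reserves = 12,950/1,230 = 10.5 months.
Program A: score 741 ≥ 640; DTI 35.9% ≤ 38% → qualifies.
Program B: score 741 ≥ 700; DTI 35.9% ≤ 38%; employment 63 ≥ 6 mo; reserves 10.5 ≥ 4 mo → qualifies.
Program C: score 741 ≥ 580; DTI 35.9% ≤ 38%; employment 63 ≥ 24 mo; reserves 10.5 ≥ 9 mo → qualifies.
Qualifying: Program A, Program B, Program C. Lowest rate is 4.59% → Program C.

Program C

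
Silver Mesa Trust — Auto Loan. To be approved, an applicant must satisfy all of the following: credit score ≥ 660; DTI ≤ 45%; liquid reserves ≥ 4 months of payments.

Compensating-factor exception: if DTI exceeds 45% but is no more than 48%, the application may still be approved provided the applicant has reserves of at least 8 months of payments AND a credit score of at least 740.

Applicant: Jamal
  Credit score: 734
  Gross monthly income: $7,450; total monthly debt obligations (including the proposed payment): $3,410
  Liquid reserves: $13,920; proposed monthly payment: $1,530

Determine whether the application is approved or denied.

Denied

Credit score 734 ≥ 660 (meets base)
DTI = 3,410/7,450 = 45.8% > 45% — standard DTI limit exceeded.
Reserves = 13,920/1,530 = 9.1 months ≥ 4
DTI 45.8% is within the 45%–48% exception band; checking compensating factors.
Override check — reserves: 9.1 mo (ok); score: 734 (below 740).
Override conditions not both satisfied; exception does not apply.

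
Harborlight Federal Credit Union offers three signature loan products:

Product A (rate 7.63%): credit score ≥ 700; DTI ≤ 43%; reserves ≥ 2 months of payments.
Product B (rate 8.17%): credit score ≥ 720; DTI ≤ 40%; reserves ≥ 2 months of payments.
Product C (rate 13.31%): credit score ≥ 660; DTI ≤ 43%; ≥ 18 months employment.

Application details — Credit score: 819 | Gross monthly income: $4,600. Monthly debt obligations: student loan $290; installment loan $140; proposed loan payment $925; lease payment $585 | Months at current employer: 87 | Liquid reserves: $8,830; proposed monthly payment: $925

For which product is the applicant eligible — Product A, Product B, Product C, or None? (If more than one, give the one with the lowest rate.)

Total debts = (290 + 140 + 925 + 585) = 1,940; DTI = 1,940/4,600 = 42.2%.
Reserves = 8,830/925 = 9.5 months.
Product A: score 819 ≥ 700; DTI 42.2% ≤ 43%; reserves 9.5 ≥ 2 mo → qualifies.
Product B: score 819 ≥ 720; DTI 42.2% > 40%; reserves 9.5 ≥ 2 mo → does not qualify.
Product C: score 819 ≥ 660; DTI 42.2% ≤ 43%; employment 87 ≥ 18 mo → qualifies.
Qualifying: Product A, Product C. Lowest rate is 7.63% → Product A.

Product A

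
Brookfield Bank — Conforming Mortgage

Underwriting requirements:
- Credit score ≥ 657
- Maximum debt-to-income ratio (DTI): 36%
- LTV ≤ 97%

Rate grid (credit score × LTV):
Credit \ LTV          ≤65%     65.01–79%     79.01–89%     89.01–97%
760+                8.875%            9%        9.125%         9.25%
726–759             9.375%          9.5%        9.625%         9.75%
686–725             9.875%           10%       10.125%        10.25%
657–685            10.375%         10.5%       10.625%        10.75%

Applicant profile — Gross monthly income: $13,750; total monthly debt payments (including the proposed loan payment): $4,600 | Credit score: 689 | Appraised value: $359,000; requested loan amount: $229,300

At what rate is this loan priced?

9.875%

Credit score 689 ≥ 657; DTI = 4,600/13,750 = 33.5% ≤ 36%
Loan-to-value = 229,300/359,000 = 63.9% — pass (97% max)
Score 689 is in the 686–725 band; LTV 63.9% is in the ≤65% band → 9.875%.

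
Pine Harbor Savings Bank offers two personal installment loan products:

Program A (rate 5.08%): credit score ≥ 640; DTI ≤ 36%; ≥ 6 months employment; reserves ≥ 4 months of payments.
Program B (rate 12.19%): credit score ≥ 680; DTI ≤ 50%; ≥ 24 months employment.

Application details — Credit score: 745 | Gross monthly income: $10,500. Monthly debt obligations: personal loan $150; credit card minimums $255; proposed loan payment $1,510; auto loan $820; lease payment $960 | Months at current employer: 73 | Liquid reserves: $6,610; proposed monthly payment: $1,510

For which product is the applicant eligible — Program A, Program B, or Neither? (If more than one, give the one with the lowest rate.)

Total debts = (150 + 255 + 1,510 + 820 + 960) = 3,695; DTI = 3,695/10,500 = 35.2%.
Reserves = 6,610/1,510 = 4.4 months.
Program A: score 745 ≥ 640; DTI 35.2% ≤ 36%; employment 73 ≥ 6 mo; reserves 4.4 ≥ 4 mo → qualifies.
Program B: score 745 ≥ 680; DTI 35.2% ≤ 50%; employment 73 ≥ 24 mo → qualifies.
Qualifying: Program A, Program B. Lowest rate is 5.08% → Program A.

Program A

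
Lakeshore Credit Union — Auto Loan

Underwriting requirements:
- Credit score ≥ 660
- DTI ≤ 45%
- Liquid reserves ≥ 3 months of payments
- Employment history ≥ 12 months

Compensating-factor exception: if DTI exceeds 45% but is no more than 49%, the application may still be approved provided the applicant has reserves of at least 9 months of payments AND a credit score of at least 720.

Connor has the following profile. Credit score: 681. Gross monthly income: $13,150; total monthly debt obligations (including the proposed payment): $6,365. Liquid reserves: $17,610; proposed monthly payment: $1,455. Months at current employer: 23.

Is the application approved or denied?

Denied

Credit score 681 ≥ 660 (meets base)
DTI = 6,365/13,150 = 48.4% > 45% — standard DTI limit exceeded.
Liquid reserves cover 17,610/1,455 = 12.1 months — ≥ 3 required
Employment 23 ≥ 12 months
DTI 48.4% is within the 45%–49% exception band; checking compensating factors.
Reserves 12.1 ≥ 9 months; credit score 681 < 720.
Compensating-factor requirement not fully met.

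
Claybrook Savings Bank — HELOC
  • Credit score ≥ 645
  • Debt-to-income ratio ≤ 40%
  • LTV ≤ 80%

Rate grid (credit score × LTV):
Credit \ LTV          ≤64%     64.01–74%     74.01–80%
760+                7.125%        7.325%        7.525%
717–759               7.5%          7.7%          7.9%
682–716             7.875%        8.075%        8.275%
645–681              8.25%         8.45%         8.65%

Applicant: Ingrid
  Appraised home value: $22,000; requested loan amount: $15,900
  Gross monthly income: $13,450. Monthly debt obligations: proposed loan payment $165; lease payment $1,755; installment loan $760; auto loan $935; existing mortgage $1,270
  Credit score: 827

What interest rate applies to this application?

7.325%

Credit score 827 ≥ 645; Total monthly debts = (165 + 1,755 + 760 + 935 + 1,270) = 4,885. DTI: 4,885 ÷ 13,450 = 36.3%, within the 40% cap
LTV: 15,900 ÷ 22,000 = 72.3%, within 80% cap
Row: 827 falls in 760+. Column: 72.3% falls in 64.01–74%. Rate = 7.325%.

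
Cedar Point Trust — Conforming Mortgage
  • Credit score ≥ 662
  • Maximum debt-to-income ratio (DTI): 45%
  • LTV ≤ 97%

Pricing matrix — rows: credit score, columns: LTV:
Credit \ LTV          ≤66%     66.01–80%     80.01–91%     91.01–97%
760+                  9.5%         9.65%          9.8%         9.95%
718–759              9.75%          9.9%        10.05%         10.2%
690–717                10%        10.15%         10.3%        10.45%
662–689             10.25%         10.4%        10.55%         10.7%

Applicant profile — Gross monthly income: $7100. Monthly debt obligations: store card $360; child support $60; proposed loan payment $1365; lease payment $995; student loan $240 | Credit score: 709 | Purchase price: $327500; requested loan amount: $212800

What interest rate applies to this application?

10%

Credit score 709 ≥ 662; Total monthly debts = (360 + 60 + 1,365 + 995 + 240) = 3,020. DTI = 3,020/7,100 = 42.5% ≤ 45%
LTV = 212,800/327,500 = 65% ≤ 97%
Row: 709 falls in 690–717. Column: 65% falls in ≤66%. Rate = 10%.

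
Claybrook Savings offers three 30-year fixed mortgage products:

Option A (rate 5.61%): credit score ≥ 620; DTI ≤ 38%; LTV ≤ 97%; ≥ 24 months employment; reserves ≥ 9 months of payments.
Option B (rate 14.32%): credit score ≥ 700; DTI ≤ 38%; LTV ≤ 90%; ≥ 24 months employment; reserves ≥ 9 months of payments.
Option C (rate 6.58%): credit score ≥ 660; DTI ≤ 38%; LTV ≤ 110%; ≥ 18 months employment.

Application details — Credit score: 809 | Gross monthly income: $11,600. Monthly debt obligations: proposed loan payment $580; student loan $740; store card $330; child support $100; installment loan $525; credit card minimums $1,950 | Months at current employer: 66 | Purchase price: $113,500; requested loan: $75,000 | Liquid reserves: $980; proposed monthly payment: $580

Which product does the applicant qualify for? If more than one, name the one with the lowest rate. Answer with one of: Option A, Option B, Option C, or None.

Option C

Total debts = (580 + 740 + 330 + 100 + 525 + 1,950) = 4,225; DTI = 4,225/11,600 = 36.4%.
LTV = 75,000/113,500 = 66.1%.
Reserves = 980/580 = 1.7 months.
Option A: score 809 ≥ 620; DTI 36.4% ≤ 38%; LTV 66.1% ≤ 97%; employment 66 ≥ 24 mo; reserves 1.7 < 9 mo → does not qualify.
Option B: score 809 ≥ 700; DTI 36.4% ≤ 38%; LTV 66.1% ≤ 90%; employment 66 ≥ 24 mo; reserves 1.7 < 9 mo → does not qualify.
Option C: score 809 ≥ 660; DTI 36.4% ≤ 38%; LTV 66.1% ≤ 110%; employment 66 ≥ 18 mo → qualifies.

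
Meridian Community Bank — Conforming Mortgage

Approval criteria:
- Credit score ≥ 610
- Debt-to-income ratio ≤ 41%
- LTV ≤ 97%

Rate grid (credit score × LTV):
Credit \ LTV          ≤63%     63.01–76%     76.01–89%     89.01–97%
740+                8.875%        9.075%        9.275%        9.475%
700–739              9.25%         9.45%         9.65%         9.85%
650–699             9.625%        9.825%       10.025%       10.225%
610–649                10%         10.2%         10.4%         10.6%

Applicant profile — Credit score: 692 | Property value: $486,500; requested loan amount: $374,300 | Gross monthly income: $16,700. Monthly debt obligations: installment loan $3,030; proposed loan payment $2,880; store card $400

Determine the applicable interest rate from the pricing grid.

Credit score 692 ≥ 610; Total monthly debts = (3,030 + 2,880 + 400) = 6,310. Debt-to-income = 6,310/16,700 = 37.8% — meets 41% limit
LTV = 374,300/486,500 = 76.9% ≤ 97%
Credit 692 → row 650–699; LTV 76.9% → column 76.01–89%. Grid cell → 10.025%.

10.025%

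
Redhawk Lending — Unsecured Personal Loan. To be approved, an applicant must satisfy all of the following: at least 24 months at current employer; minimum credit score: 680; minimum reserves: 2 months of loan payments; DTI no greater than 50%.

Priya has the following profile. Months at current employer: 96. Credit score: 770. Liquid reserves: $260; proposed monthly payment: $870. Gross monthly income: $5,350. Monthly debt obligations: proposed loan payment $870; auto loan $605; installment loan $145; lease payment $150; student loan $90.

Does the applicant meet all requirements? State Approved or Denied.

Denied

Employment 96 ≥ 24 months
Credit score 770 ≥ 680 (meets)
Reserves = 260/870 = 0.3 months < 2
Total monthly debts = (870 + 605 + 145 + 150 + 90) = 1,860. Debt-to-income = 1,860/5,350 = 34.8% — meets 50% limit
Fails on reserves.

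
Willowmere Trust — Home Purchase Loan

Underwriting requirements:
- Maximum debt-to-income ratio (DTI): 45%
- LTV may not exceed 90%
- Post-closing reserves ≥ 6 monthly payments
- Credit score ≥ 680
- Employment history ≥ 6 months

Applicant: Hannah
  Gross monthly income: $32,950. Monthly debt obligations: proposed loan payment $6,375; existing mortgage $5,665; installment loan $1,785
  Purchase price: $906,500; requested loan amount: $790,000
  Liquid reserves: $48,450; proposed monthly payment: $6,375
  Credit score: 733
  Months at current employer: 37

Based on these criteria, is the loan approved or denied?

Approved

Total monthly debts = (6,375 + 5,665 + 1,785) = 13,825. DTI = 13,825/32,950 = 42% ≤ 45%
LTV = 790,000/906,500 = 87.1% ≤ 90%
Reserves = 48,450/6,375 = 7.6 months ≥ 6
Credit score 733 ≥ 680 (meets)
Employment 37 ≥ 6 months
All criteria satisfied.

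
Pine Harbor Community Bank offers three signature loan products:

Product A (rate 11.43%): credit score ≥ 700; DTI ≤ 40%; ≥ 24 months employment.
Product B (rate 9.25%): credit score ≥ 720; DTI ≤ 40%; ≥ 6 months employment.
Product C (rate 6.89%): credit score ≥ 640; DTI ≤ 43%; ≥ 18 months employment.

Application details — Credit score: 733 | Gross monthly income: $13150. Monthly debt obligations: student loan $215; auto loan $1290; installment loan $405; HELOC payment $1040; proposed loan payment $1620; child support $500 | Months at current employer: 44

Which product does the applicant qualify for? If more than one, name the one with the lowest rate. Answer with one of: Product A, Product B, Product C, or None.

Product C

Total debts = (215 + 1,290 + 405 + 1,040 + 1,620 + 500) = 5,070; DTI = 5,070/13,150 = 38.6%.
Product A: score 733 ≥ 700; DTI 38.6% ≤ 40%; employment 44 ≥ 24 mo → qualifies.
Product B: score 733 ≥ 720; DTI 38.6% ≤ 40%; employment 44 ≥ 6 mo → qualifies.
Product C: score 733 ≥ 640; DTI 38.6% ≤ 43%; employment 44 ≥ 18 mo → qualifies.
Qualifying: Product A, Product B, Product C. Lowest rate is 6.89% → Product C.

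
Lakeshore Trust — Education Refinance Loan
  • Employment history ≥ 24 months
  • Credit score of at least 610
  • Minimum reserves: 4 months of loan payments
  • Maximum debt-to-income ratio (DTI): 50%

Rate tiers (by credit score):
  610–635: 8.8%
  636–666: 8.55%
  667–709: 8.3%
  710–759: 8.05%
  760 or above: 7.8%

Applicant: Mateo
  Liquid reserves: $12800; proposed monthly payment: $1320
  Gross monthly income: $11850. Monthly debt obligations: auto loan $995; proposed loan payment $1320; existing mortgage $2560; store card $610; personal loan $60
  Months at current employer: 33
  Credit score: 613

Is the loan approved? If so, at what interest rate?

Approved at 8.8%

Credit score 613 ≥ 610 (meets minimum)
Total monthly debts = (995 + 1,320 + 2,560 + 610 + 60) = 5,545. Debt-to-income = 5,545/11,850 = 46.8% — meets 50% limit
Employment 33 ≥ 24 months
Reserves: 12,800 ÷ 1,320 = 9.7 months (meets 4-month minimum)
All requirements met. Score 613 falls in the 610–635 tier → 8.8%.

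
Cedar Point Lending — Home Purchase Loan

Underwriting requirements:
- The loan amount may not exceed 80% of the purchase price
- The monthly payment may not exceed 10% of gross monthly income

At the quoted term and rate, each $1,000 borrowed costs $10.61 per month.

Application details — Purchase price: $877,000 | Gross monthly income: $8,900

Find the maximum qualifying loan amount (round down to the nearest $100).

Payment cap: 10% × $8,900 = $890/month.
At $10.61 per $1,000, that supports 890/10.61 × 1,000 ≈ $83,883 → $83,800.
LTV cap: 80% × $877,000 = $701,600 → $701,600.
Binding constraint: payment-to-income.

$83,800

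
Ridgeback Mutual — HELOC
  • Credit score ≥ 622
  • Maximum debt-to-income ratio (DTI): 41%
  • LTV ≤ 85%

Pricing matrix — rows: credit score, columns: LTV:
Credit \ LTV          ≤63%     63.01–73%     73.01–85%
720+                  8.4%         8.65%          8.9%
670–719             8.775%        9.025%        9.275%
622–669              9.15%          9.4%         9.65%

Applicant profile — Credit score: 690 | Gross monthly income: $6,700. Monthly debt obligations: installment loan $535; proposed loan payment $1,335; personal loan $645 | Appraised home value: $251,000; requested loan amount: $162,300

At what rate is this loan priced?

9.025%

Credit score 690 ≥ 622; Total monthly debts = (535 + 1,335 + 645) = 2,515. DTI = 2,515/6,700 = 37.5% ≤ 41%
LTV: 162,300 ÷ 251,000 = 64.7%, within 85% cap
Score 690 is in the 670–719 band; LTV 64.7% is in the 63.01–73% band → 9.025%.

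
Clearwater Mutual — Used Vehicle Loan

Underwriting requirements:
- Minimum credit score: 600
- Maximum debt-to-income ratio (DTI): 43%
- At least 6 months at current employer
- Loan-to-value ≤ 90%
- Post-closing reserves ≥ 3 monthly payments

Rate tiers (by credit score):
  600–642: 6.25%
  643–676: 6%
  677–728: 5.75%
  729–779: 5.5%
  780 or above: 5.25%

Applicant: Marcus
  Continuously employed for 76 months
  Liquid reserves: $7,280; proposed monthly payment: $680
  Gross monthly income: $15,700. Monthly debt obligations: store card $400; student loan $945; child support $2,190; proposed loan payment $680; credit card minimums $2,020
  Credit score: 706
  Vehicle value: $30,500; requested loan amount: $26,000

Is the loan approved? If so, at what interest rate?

Credit score 706 ≥ 600 (meets minimum)
LTV = 26,000/30,500 = 85.2% ≤ 90%
Employment 76 ≥ 6 months
Reserves = 7,280/680 = 10.7 months ≥ 3
Total monthly debts = (400 + 945 + 2,190 + 680 + 2,020) = 6,235. DTI = 6,235/15,700 = 39.7% ≤ 43%
All requirements met. Score 706 falls in the 677–728 tier → 5.75%.

Approved at 5.75%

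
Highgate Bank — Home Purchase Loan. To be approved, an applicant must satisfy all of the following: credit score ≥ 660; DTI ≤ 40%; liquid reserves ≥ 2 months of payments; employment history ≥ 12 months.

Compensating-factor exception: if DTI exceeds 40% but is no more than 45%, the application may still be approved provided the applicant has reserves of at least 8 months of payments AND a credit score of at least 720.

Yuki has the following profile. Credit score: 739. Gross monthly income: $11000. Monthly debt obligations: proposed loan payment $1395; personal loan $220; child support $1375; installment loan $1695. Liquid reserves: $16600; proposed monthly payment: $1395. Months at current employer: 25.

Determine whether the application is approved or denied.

Approved

Credit score 739 ≥ 660 (meets base)
Total debts = (1,395 + 220 + 1,375 + 1,695) = 4,685. DTI = 4,685/11,000 = 42.6% > 40% — standard DTI limit exceeded.
Reserves: 16,600 ÷ 1,395 = 11.9 months (meets 2-month minimum)
Employment 25 ≥ 12 months
42.6% falls in the override range (40%–45%), so the compensating-factor test applies.
Reserves 11.9 ≥ 8 months; credit score 739 ≥ 720.
Both override conditions satisfied; DTI exception granted.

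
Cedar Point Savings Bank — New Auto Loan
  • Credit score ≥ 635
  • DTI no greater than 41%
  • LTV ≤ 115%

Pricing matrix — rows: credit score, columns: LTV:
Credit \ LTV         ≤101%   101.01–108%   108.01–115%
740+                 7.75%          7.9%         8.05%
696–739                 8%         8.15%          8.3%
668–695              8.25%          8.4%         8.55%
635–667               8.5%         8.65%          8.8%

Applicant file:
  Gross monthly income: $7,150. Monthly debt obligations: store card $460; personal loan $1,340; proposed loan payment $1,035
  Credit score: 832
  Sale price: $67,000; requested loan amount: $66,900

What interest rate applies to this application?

Credit score 832 ≥ 635; Total monthly debts = (460 + 1,340 + 1,035) = 2,835. DTI: 2,835 ÷ 7,150 = 39.7%, within the 41% cap
LTV = 66,900/67,000 = 99.9% ≤ 115%
Score 832 is in the 740+ band; LTV 99.9% is in the ≤101% band → 7.75%.

7.75%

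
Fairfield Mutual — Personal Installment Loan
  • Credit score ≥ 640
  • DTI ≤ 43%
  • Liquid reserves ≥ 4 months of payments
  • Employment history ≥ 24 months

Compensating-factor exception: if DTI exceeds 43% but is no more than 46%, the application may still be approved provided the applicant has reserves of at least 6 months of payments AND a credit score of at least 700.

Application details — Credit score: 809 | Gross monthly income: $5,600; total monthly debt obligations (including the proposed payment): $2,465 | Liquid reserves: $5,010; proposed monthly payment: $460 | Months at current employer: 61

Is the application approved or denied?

Approved

Credit score 809 ≥ 640 (meets base)
DTI = 2,465/5,600 = 44% > 43% — standard DTI limit exceeded.
Reserves = 5,010/460 = 10.9 months ≥ 4
Employment 61 ≥ 24 months
DTI 44% is within the 43%–46% exception band; checking compensating factors.
Override check — reserves: 10.9 mo (ok); score: 809 (ok).
Both override conditions satisfied; DTI exception granted.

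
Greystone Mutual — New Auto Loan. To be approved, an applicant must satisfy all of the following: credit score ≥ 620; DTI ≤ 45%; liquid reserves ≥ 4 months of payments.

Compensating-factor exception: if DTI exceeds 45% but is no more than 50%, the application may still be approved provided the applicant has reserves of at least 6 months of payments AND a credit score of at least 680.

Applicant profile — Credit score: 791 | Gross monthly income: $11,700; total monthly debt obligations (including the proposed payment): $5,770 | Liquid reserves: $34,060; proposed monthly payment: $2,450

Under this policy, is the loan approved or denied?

Credit score 791 ≥ 620 (meets base)
DTI: 5,770 ÷ 11,700 = 49.3%, over the 45% base limit.
Reserves = 34,060/2,450 = 13.9 months ≥ 4
49.3% falls in the override range (45%–50%), so the compensating-factor test applies.
Reserves 13.9 ≥ 6 months; credit score 791 ≥ 680.
Both override conditions satisfied; DTI exception granted.

Approved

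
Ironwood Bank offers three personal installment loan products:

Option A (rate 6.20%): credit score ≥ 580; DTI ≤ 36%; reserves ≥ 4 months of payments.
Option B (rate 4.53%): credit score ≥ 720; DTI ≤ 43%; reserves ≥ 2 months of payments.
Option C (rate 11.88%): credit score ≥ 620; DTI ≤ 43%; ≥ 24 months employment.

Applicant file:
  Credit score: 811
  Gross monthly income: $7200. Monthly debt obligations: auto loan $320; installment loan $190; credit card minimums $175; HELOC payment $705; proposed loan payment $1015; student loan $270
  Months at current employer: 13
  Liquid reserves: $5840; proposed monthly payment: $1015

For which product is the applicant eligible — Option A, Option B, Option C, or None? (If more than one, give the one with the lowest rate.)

Total debts = (320 + 190 + 175 + 705 + 1,015 + 270) = 2,675; DTI = 2,675/7,200 = 37.2%.
Reserves = 5,840/1,015 = 5.8 months.
Option A: score 811 ≥ 580; DTI 37.2% > 36%; reserves 5.8 ≥ 4 mo → does not qualify.
Option B: score 811 ≥ 720; DTI 37.2% ≤ 43%; reserves 5.8 ≥ 2 mo → qualifies.
Option C: score 811 ≥ 620; DTI 37.2% ≤ 43%; employment 13 < 24 mo → does not qualify.

Option B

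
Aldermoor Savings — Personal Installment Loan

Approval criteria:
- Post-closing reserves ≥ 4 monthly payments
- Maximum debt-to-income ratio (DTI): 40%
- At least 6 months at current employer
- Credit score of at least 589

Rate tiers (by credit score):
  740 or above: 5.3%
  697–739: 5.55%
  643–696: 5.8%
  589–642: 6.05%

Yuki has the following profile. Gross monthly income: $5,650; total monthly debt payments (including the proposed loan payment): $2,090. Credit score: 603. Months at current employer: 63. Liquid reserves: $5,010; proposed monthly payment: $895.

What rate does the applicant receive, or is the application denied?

Credit score 603 ≥ 589 (meets minimum)
Employment 63 ≥ 6 months
DTI: 2,090 ÷ 5,650 = 37%, within the 40% cap
Liquid reserves cover 5,010/895 = 5.6 months — ≥ 4 required
All requirements met. Score 603 falls in the 589–642 tier → 6.05%.

Approved at 6.05%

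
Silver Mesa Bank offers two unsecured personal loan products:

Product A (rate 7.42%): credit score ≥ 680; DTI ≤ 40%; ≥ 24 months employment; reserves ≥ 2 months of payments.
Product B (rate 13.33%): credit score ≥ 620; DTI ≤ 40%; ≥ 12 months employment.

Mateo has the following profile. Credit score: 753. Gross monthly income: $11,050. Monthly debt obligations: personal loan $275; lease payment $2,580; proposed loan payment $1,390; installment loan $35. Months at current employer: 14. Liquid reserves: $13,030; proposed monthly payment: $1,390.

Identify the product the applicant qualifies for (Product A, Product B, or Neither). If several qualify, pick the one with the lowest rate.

Total debts = (275 + 2,580 + 1,390 + 35) = 4,280; DTI = 4,280/11,050 = 38.7%.
Reserves = 13,030/1,390 = 9.4 months.
Product A: score 753 ≥ 680; DTI 38.7% ≤ 40%; employment 14 < 24 mo; reserves 9.4 ≥ 2 mo → does not qualify.
Product B: score 753 ≥ 620; DTI 38.7% ≤ 40%; employment 14 ≥ 12 mo → qualifies.

Product B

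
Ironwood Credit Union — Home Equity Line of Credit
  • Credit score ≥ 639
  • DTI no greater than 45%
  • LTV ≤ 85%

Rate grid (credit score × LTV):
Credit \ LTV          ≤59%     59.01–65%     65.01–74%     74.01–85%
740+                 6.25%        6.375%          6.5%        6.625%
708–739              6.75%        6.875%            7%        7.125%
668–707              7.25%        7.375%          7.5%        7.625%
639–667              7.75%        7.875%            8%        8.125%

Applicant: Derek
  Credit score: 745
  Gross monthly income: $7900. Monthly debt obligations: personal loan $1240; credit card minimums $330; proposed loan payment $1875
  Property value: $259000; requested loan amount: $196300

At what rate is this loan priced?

Credit score 745 ≥ 639; Total monthly debts = (1,240 + 330 + 1,875) = 3,445. Debt-to-income = 3,445/7,900 = 43.6% — meets 45% limit
Loan-to-value = 196,300/259,000 = 75.8% — pass (85% max)
Credit 745 → row 740+; LTV 75.8% → column 74.01–85%. Grid cell → 6.625%.

6.625%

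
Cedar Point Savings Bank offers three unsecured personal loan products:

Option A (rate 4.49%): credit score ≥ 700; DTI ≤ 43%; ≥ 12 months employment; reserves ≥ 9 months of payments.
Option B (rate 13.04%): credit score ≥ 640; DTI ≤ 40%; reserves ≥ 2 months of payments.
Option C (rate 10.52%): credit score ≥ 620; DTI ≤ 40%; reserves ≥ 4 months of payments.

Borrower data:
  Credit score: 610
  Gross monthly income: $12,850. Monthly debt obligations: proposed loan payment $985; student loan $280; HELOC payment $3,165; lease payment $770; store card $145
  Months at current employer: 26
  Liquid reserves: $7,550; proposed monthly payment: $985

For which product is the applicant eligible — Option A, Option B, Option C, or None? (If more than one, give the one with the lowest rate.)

Total debts = (985 + 280 + 3,165 + 770 + 145) = 5,345; DTI = 5,345/12,850 = 41.6%.
Reserves = 7,550/985 = 7.7 months.
Option A: score 610 < 700; DTI 41.6% ≤ 43%; employment 26 ≥ 12 mo; reserves 7.7 < 9 mo → does not qualify.
Option B: score 610 < 640; DTI 41.6% > 40%; reserves 7.7 ≥ 2 mo → does not qualify.
Option C: score 610 < 620; DTI 41.6% > 40%; reserves 7.7 ≥ 4 mo → does not qualify.

None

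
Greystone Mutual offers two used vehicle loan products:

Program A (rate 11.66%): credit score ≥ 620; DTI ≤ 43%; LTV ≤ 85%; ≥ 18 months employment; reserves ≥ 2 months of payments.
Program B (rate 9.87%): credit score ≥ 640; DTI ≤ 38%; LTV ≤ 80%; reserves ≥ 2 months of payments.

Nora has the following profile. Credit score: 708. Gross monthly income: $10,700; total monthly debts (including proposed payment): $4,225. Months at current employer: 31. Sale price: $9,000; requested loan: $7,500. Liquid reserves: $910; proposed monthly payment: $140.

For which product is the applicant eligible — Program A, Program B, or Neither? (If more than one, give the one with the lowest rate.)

Program A

DTI = 4,225/10,700 = 39.5%.
LTV = 7,500/9,000 = 83.3%.
Reserves = 910/140 = 6.5 months.
Program A: score 708 ≥ 620; DTI 39.5% ≤ 43%; LTV 83.3% ≤ 85%; employment 31 ≥ 18 mo; reserves 6.5 ≥ 2 mo → qualifies.
Program B: score 708 ≥ 640; DTI 39.5% > 38%; LTV 83.3% > 80%; reserves 6.5 ≥ 2 mo → does not qualify.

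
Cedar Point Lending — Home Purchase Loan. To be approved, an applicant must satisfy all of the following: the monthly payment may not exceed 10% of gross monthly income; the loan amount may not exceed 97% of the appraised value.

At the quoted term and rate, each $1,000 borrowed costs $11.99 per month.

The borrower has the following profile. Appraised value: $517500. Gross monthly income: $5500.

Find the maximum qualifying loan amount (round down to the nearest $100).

Payment cap: 10% × $5,500 = $550/month.
At $11.99 per $1,000, that supports 550/11.99 × 1,000 ≈ $45,871 → $45,800.
LTV cap: 97% × $517,500 = $501,975 → $501,900.
Binding constraint: payment-to-income.

$45,800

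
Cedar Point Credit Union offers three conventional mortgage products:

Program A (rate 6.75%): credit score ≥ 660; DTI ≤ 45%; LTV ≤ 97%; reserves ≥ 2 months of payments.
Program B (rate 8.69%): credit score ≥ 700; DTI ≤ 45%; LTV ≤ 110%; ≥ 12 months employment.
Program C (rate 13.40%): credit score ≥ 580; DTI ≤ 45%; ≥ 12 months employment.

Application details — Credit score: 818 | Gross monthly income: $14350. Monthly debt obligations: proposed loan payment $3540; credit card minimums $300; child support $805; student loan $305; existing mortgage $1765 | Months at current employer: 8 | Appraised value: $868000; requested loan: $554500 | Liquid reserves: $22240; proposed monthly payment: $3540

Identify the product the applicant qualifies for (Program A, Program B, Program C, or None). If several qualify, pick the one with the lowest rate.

Total debts = (3,540 + 300 + 805 + 305 + 1,765) = 6,715; DTI = 6,715/14,350 = 46.8%.
LTV = 554,500/868,000 = 63.9%.
Reserves = 22,240/3,540 = 6.3 months.
Program A: score 818 ≥ 660; DTI 46.8% > 45%; LTV 63.9% ≤ 97%; reserves 6.3 ≥ 2 mo → does not qualify.
Program B: score 818 ≥ 700; DTI 46.8% > 45%; LTV 63.9% ≤ 110%; employment 8 < 12 mo → does not qualify.
Program C: score 818 ≥ 580; DTI 46.8% > 45%; employment 8 < 12 mo → does not qualify.

None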